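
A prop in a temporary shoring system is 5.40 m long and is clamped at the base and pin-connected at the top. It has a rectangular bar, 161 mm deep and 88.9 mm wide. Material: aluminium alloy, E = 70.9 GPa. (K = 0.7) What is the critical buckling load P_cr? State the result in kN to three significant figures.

P_cr ≈ 462 kN

Buckling occurs about the weak axis: I_min = h·b³/12 with b = 88.9 mm (the shorter side).
I_min = 161×88.9³/12 = 9.426×10^6 mm⁴
I = 9.426×10^6 mm⁴ = 9.426×10^-6 m⁴
Effective length L_e = K·L = 0.7 × 5.40 = 3.780 m
P_cr = π²EI / L_e² = π² × 70.9×10⁹ × 9.426×10^-6 / 3.780² = 4.616×10^5 N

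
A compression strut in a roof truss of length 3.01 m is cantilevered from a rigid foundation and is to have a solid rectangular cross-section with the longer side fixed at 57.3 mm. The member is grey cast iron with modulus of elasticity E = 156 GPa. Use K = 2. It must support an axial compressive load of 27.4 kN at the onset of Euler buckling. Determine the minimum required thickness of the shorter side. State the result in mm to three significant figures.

L_e = K·L = 2 × 3.01 = 6.020 m
Required I = P_cr·L_e²/(π²E) = 2.740×10^4 × 6.020² / (π² × 1.56×10^11) = 6.449×10^-7 m⁴
I_req = 6.449×10^5 mm⁴
Rectangle, weak axis: I_min = h·b³/12 with h = 57.3 mm fixed  ⇒  b = (12I/h)^(1/3) = 51.3 mm

b ≈ 51.3 mm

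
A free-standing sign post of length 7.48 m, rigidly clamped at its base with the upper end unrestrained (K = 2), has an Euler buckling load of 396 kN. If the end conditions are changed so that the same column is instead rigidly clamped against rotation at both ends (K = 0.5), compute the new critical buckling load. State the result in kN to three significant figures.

P_cr ≈ 6340 kN

P_cr ∝ 1/K², so P_cr,new = P_cr,old × (K_old/K_new)² = 396 × (2/0.5)²
= 396 × 16.00 = 6340 kN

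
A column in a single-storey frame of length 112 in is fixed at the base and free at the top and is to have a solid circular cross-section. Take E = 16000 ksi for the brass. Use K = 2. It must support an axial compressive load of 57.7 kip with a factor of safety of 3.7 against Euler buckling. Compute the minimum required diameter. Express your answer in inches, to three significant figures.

Required P_cr = n·P = 3.7 × 57.7 = 213.5 kip
L_e = K·L = 2 × 112 = 224.0 in
Required I = P_cr·L_e²/(π²E) = 2.135×10^5 × 224.0² / (π² × 1.60×10^7) = 67.84 in⁴
Solid circle: I = πd⁴/64  ⇒  d = (64I/π)^(1/4) = (64×67.84/π)^(1/4) = 6.10 in

d ≈ 6.10 in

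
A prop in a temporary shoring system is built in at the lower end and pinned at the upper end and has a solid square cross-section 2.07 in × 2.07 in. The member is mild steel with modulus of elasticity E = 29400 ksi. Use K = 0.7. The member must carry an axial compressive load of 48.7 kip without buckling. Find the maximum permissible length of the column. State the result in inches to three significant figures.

I = a⁴/12 = 2.07⁴/12 = 1.530 in⁴
At the buckling limit P_cr = P = 4.870×10^4 lb
From P_cr = π²EI/(K·L)²:  L = (1/K)·√(π²EI/P_cr) = (1/0.7)·√(π²×2.94×10^7×1.530/4.870×10^4)
L = 136 in

L_max ≈ 136 in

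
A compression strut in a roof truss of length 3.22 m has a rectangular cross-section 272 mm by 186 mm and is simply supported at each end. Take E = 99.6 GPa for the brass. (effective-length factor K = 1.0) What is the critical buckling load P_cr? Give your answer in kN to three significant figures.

Buckling occurs about the weak axis: I_min = h·b³/12 with b = 186 mm (the shorter side).
I_min = 272×186³/12 = 1.459×10^8 mm⁴
I = 1.459×10^8 mm⁴ = 1.459×10^-4 m⁴
Effective length L_e = K·L = 1 × 3.22 = 3.220 m
P_cr = π²EI / L_e² = π² × 99.6×10⁹ × 1.459×10^-4 / 3.220² = 1.383×10^7 N

P_cr ≈ 13800 kN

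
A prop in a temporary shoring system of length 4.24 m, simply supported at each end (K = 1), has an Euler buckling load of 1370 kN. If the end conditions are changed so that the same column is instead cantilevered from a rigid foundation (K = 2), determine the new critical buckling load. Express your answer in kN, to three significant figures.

P_cr ∝ 1/K², so P_cr,new = P_cr,old × (K_old/K_new)² = 1370 × (1/2)²
= 1370 × 0.2500 = 342 kN

P_cr ≈ 342 kN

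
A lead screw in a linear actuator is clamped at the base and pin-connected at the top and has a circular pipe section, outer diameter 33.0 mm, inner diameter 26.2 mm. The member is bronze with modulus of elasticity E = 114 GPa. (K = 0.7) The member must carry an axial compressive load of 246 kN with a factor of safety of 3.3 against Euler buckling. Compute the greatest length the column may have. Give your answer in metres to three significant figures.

L_max ≈ 0.315 m

d_o = 33.0 mm, d_i = 26.2 mm
I = π(d_o⁴ − d_i⁴)/64 = π(33.0⁴ − 26.20⁴)/64 = 3.508×10^4 mm⁴
I = 3.508×10^-8 m⁴
Required critical load P_cr = n·P = 3.3 × 246 = 811.8 kN = 8.118×10^5 N
From P_cr = π²EI/(K·L)²:  L = (1/K)·√(π²EI/P_cr) = (1/0.7)·√(π²×1.14×10^11×3.508×10^-8/8.118×10^5)
L = 0.315 m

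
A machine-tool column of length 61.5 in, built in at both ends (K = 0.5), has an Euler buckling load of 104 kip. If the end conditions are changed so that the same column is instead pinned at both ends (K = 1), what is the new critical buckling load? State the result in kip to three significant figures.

P_cr ≈ 26.0 kip

P_cr ∝ 1/K², so P_cr,new = P_cr,old × (K_old/K_new)² = 104 × (0.5/1)²
= 104 × 0.2500 = 26.0 kip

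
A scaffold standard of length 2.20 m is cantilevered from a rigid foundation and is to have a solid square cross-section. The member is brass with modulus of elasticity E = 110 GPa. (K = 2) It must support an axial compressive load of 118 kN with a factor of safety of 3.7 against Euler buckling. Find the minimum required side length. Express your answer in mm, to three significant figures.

Required P_cr = n·P = 3.7 × 118 = 436.6 kN
L_e = K·L = 2 × 2.20 = 4.400 m
Required I = P_cr·L_e²/(π²E) = 4.366×10^5 × 4.400² / (π² × 1.10×10^11) = 7.786×10^-6 m⁴
I_req = 7.786×10^6 mm⁴
Solid square: I = a⁴/12  ⇒  a = (12I)^(1/4) = (12×7.786×10^6)^(1/4) = 98.3 mm

a ≈ 98.3 mm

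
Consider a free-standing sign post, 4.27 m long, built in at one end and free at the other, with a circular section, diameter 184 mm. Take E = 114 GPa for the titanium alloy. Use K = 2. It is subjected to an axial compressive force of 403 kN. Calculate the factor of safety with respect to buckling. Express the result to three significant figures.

n ≈ 2.15

I = πd⁴/64 = π×184⁴/64 = 5.627×10^7 mm⁴
I = 5.627×10^7 mm⁴ = 5.627×10^-5 m⁴
Effective length L_e = K·L = 2 × 4.27 = 8.540 m
P_cr = π²EI / L_e² = π² × 114×10⁹ × 5.627×10^-5 / 8.540² = 8.680×10^5 N
Factor of safety n = P_cr / P = 868.02 / 403 = 2.15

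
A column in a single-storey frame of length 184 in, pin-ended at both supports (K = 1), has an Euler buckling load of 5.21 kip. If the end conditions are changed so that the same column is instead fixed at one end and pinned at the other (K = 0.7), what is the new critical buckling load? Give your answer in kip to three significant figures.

P_cr ≈ 10.6 kip

P_cr ∝ 1/K², so P_cr,new = P_cr,old × (K_old/K_new)² = 5.21 × (1/0.7)²
= 5.21 × 2.041 = 10.6 kip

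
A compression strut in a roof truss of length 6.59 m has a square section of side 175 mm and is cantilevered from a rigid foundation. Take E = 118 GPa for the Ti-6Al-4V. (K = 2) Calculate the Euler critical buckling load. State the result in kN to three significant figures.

P_cr ≈ 524 kN

I = a⁴/12 = 175⁴/12 = 7.816×10^7 mm⁴
I = 7.816×10^7 mm⁴ = 7.816×10^-5 m⁴
Effective length L_e = K·L = 2 × 6.59 = 13.18 m
P_cr = π²EI / L_e² = π² × 118×10⁹ × 7.816×10^-5 / 13.18² = 5.240×10^5 N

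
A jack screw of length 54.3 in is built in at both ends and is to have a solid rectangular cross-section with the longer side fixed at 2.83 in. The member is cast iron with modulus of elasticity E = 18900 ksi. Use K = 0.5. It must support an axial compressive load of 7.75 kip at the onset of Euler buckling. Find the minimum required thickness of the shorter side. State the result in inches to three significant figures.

L_e = K·L = 0.5 × 54.3 = 27.15 in
Required I = P_cr·L_e²/(π²E) = 7.750×10^3 × 27.15² / (π² × 1.89×10^7) = 3.063×10^-2 in⁴
Rectangle, weak axis: I_min = h·b³/12 with h = 2.83 in fixed  ⇒  b = (12I/h)^(1/3) = 0.506 in

b ≈ 0.506 in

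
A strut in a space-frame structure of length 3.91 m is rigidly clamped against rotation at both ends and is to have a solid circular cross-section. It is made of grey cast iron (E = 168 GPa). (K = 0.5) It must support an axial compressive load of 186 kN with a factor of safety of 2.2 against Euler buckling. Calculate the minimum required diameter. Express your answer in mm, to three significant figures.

Required P_cr = n·P = 2.2 × 186 = 409.2 kN
L_e = K·L = 0.5 × 3.91 = 1.955 m
Required I = P_cr·L_e²/(π²E) = 4.092×10^5 × 1.955² / (π² × 1.68×10^11) = 9.432×10^-7 m⁴
I_req = 9.432×10^5 mm⁴
Solid circle: I = πd⁴/64  ⇒  d = (64I/π)^(1/4) = (64×9.432×10^5/π)^(1/4) = 66.2 mm

d ≈ 66.2 mm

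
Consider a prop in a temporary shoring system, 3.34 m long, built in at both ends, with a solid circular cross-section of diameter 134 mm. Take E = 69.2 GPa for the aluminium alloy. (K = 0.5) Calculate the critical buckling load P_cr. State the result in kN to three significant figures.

I = πd⁴/64 = π×134⁴/64 = 1.583×10^7 mm⁴
I = 1.583×10^7 mm⁴ = 1.583×10^-5 m⁴
Effective length L_e = K·L = 0.5 × 3.34 = 1.670 m
P_cr = π²EI / L_e² = π² × 69.2×10⁹ × 1.583×10^-5 / 1.670² = 3.876×10^6 N

P_cr ≈ 3880 kN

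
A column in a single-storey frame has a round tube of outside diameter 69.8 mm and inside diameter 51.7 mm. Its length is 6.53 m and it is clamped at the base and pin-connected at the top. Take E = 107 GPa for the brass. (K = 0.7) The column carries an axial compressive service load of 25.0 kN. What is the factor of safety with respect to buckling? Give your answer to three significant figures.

n ≈ 1.65

d_o = 69.8 mm, d_i = 51.7 mm
I = π(d_o⁴ − d_i⁴)/64 = π(69.8⁴ − 51.70⁴)/64 = 8.145×10^5 mm⁴
I = 8.145×10^5 mm⁴ = 8.145×10^-7 m⁴
Effective length L_e = K·L = 0.7 × 6.53 = 4.571 m
P_cr = π²EI / L_e² = π² × 107×10⁹ × 8.145×10^-7 / 4.571² = 4.117×10^4 N
Factor of safety n = P_cr / P = 41.166 / 25.0 = 1.65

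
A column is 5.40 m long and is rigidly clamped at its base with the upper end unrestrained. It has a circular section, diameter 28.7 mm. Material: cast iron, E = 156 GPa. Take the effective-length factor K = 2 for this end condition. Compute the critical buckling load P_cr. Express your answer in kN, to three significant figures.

P_cr ≈ 0.440 kN

I = πd⁴/64 = π×28.7⁴/64 = 3.330×10^4 mm⁴
I = 3.330×10^4 mm⁴ = 3.330×10^-8 m⁴
Effective length L_e = K·L = 2 × 5.40 = 10.80 m
P_cr = π²EI / L_e² = π² × 156×10⁹ × 3.330×10^-8 / 10.80² = 439.6 N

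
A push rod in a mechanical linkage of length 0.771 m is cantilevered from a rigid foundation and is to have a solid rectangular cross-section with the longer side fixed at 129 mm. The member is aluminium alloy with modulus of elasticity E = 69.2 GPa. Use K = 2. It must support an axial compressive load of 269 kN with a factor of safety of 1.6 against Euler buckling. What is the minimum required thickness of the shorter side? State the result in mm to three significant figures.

b ≈ 51.8 mm

Required P_cr = n·P = 1.6 × 269 = 430.4 kN
L_e = K·L = 2 × 0.771 = 1.542 m
Required I = P_cr·L_e²/(π²E) = 4.304×10^5 × 1.542² / (π² × 6.92×10^10) = 1.498×10^-6 m⁴
I_req = 1.498×10^6 mm⁴
Rectangle, weak axis: I_min = h·b³/12 with h = 129 mm fixed  ⇒  b = (12I/h)^(1/3) = 51.8 mm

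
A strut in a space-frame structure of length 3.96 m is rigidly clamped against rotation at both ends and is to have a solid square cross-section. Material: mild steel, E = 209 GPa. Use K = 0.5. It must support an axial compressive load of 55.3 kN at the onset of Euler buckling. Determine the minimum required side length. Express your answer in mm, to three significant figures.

a ≈ 33.5 mm

L_e = K·L = 0.5 × 3.96 = 1.980 m
Required I = P_cr·L_e²/(π²E) = 5.530×10^4 × 1.980² / (π² × 2.09×10^11) = 1.051×10^-7 m⁴
I_req = 1.051×10^5 mm⁴
Solid square: I = a⁴/12  ⇒  a = (12I)^(1/4) = (12×1.051×10^5)^(1/4) = 33.5 mm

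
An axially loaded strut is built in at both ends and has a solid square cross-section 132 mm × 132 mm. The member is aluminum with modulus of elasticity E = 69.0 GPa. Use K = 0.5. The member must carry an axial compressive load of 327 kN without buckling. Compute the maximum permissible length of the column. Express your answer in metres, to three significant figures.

L_max ≈ 14.5 m

I = a⁴/12 = 132⁴/12 = 2.530×10^7 mm⁴
I = 2.530×10^-5 m⁴
At the buckling limit P_cr = P = 3.270×10^5 N
From P_cr = π²EI/(K·L)²:  L = (1/K)·√(π²EI/P_cr) = (1/0.5)·√(π²×6.90×10^10×2.530×10^-5/3.270×10^5)
L = 14.5 m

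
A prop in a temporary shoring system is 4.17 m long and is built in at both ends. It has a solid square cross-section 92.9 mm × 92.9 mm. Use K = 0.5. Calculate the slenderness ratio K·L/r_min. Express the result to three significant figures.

λ ≈ 77.7

For a square r = a/√12 = 92.9/√12 = 26.82 mm
L_e = K·L = 0.5 × 4.17 m = 2.085 m = 2085.0 mm
λ = L_e / r_min = 2085.0 / 26.82 = 77.7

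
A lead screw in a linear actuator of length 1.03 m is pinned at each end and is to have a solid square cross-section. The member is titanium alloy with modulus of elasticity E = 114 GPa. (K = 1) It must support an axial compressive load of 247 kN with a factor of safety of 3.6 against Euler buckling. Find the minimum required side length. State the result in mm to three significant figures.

Required P_cr = n·P = 3.6 × 247 = 889.2 kN
L_e = K·L = 1 × 1.03 = 1.030 m
Required I = P_cr·L_e²/(π²E) = 8.892×10^5 × 1.030² / (π² × 1.14×10^11) = 8.384×10^-7 m⁴
I_req = 8.384×10^5 mm⁴
Solid square: I = a⁴/12  ⇒  a = (12I)^(1/4) = (12×8.384×10^5)^(1/4) = 56.3 mm

a ≈ 56.3 mm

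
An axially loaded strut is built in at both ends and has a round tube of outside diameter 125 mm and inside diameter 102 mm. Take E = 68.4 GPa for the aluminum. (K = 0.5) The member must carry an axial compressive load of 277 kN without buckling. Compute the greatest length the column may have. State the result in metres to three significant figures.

d_o = 125 mm, d_i = 102 mm
I = π(d_o⁴ − d_i⁴)/64 = π(125⁴ − 102.0⁴)/64 = 6.671×10^6 mm⁴
I = 6.671×10^-6 m⁴
At the buckling limit P_cr = P = 2.770×10^5 N
From P_cr = π²EI/(K·L)²:  L = (1/K)·√(π²EI/P_cr) = (1/0.5)·√(π²×6.84×10^10×6.671×10^-6/2.770×10^5)
L = 8.06 m

L_max ≈ 8.06 m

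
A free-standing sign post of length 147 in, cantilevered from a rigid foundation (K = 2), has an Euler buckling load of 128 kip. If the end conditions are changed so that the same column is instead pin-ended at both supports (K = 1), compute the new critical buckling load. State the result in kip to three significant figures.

P_cr ≈ 512 kip

P_cr ∝ 1/K², so P_cr,new = P_cr,old × (K_old/K_new)² = 128 × (2/1)²
= 128 × 4.000 = 512 kip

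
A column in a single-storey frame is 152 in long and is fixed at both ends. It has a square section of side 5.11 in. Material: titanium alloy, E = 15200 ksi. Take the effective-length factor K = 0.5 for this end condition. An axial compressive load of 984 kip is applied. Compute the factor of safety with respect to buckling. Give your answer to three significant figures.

I = a⁴/12 = 5.11⁴/12 = 56.82 in⁴
Effective length L_e = K·L = 0.5 × 152 = 76.00 in
P_cr = π²EI / L_e² = π² × 15200×10³ × 56.82 / 76.00² = 1.476×10^6 lb
Factor of safety n = P_cr / P = 1475.8 / 984 = 1.50

n ≈ 1.50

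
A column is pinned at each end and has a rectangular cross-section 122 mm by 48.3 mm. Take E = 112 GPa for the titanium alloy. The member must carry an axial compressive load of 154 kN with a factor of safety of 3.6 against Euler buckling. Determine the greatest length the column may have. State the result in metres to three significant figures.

L_max ≈ 1.51 m

Buckling occurs about the weak axis: I_min = h·b³/12 with b = 48.3 mm (the shorter side).
I_min = 122×48.3³/12 = 1.146×10^6 mm⁴
I = 1.146×10^-6 m⁴
Required critical load P_cr = n·P = 3.6 × 154 = 554.4 kN = 5.544×10^5 N
From P_cr = π²EI/(K·L)²:  L = (1/K)·√(π²EI/P_cr) = (1/1)·√(π²×1.12×10^11×1.146×10^-6/5.544×10^5)
L = 1.51 m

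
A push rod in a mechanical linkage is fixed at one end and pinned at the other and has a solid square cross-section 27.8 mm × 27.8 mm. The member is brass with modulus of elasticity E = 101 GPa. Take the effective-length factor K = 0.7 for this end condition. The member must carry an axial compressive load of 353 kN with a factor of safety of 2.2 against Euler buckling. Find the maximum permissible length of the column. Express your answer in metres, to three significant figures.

L_max ≈ 0.361 m

I = a⁴/12 = 27.8⁴/12 = 4.977×10^4 mm⁴
I = 4.977×10^-8 m⁴
Required critical load P_cr = n·P = 2.2 × 353 = 776.6 kN = 7.766×10^5 N
From P_cr = π²EI/(K·L)²:  L = (1/K)·√(π²EI/P_cr) = (1/0.7)·√(π²×1.01×10^11×4.977×10^-8/7.766×10^5)
L = 0.361 m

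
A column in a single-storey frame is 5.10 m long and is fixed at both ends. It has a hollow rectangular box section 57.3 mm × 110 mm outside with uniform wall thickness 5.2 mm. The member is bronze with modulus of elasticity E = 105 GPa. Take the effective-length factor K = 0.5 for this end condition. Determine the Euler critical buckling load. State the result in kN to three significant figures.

P_cr ≈ 138 kN

Inner dimensions: h_i = 110 − 2×5.2 = 99.60 mm, b_i = 57.3 − 2×5.2 = 46.90 mm
Weak-axis I_min = (h_o·b_o³ − h_i·b_i³)/12 with b_o = 57.3, b_i = 46.90 mm (shorter outer/inner sides).
I_min = (110×57.3³ − 99.60×46.90³)/12 = 8.683×10^5 mm⁴
I = 8.683×10^5 mm⁴ = 8.683×10^-7 m⁴
Effective length L_e = K·L = 0.5 × 5.10 = 2.550 m
P_cr = π²EI / L_e² = π² × 105×10⁹ × 8.683×10^-7 / 2.550² = 1.384×10^5 N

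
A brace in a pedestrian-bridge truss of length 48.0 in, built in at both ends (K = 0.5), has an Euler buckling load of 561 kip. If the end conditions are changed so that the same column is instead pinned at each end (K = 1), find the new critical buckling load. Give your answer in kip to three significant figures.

P_cr ≈ 140 kip

P_cr ∝ 1/K², so P_cr,new = P_cr,old × (K_old/K_new)² = 561 × (0.5/1)²
= 561 × 0.2500 = 140 kip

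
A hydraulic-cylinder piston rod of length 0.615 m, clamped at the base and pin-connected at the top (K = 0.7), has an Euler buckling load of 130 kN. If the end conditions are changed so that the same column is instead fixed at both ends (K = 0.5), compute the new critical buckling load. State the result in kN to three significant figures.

P_cr ≈ 255 kN

P_cr ∝ 1/K², so P_cr,new = P_cr,old × (K_old/K_new)² = 130 × (0.7/0.5)²
= 130 × 1.960 = 255 kN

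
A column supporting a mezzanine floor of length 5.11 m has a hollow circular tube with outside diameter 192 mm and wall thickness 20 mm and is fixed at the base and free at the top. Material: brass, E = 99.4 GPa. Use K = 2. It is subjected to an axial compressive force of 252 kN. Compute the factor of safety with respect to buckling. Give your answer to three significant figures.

n ≈ 1.51

Inner diameter d_i = 192 − 2×20 = 152.0 mm
I = π(d_o⁴ − d_i⁴)/64 = π(192⁴ − 152.0⁴)/64 = 4.050×10^7 mm⁴
I = 4.050×10^7 mm⁴ = 4.050×10^-5 m⁴
Effective length L_e = K·L = 2 × 5.11 = 10.22 m
P_cr = π²EI / L_e² = π² × 99.4×10⁹ × 4.050×10^-5 / 10.22² = 3.804×10^5 N
Factor of safety n = P_cr / P = 380.45 / 252 = 1.51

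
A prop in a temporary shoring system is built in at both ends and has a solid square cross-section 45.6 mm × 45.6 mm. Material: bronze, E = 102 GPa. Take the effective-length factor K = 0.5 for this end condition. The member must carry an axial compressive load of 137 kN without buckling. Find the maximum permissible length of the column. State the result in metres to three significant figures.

L_max ≈ 3.25 m

I = a⁴/12 = 45.6⁴/12 = 3.603×10^5 mm⁴
I = 3.603×10^-7 m⁴
At the buckling limit P_cr = P = 1.370×10^5 N
From P_cr = π²EI/(K·L)²:  L = (1/K)·√(π²EI/P_cr) = (1/0.5)·√(π²×1.02×10^11×3.603×10^-7/1.370×10^5)
L = 3.25 m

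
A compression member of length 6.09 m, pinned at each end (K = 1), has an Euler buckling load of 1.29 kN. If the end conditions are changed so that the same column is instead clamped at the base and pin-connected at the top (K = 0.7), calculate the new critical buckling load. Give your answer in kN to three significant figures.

P_cr ≈ 2.63 kN

P_cr ∝ 1/K², so P_cr,new = P_cr,old × (K_old/K_new)² = 1.29 × (1/0.7)²
= 1.29 × 2.041 = 2.63 kN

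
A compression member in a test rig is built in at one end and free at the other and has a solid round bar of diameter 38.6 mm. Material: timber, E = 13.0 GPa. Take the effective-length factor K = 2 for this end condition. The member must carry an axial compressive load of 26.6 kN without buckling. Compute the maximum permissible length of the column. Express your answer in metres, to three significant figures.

L_max ≈ 0.363 m

I = πd⁴/64 = π×38.6⁴/64 = 1.090×10^5 mm⁴
I = 1.090×10^-7 m⁴
At the buckling limit P_cr = P = 2.660×10^4 N
From P_cr = π²EI/(K·L)²:  L = (1/K)·√(π²EI/P_cr) = (1/2)·√(π²×1.30×10^10×1.090×10^-7/2.660×10^4)
L = 0.363 m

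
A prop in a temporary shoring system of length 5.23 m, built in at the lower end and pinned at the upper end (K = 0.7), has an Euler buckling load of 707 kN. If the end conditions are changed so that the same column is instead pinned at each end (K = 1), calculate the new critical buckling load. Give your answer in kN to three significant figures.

P_cr ≈ 346 kN

P_cr ∝ 1/K², so P_cr,new = P_cr,old × (K_old/K_new)² = 707 × (0.7/1)²
= 707 × 0.4900 = 346 kN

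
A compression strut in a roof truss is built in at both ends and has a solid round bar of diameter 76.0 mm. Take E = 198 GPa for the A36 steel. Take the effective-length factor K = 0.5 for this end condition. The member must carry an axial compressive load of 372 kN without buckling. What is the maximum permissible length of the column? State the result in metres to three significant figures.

I = πd⁴/64 = π×76.0⁴/64 = 1.638×10^6 mm⁴
I = 1.638×10^-6 m⁴
At the buckling limit P_cr = P = 3.720×10^5 N
From P_cr = π²EI/(K·L)²:  L = (1/K)·√(π²EI/P_cr) = (1/0.5)·√(π²×1.98×10^11×1.638×10^-6/3.720×10^5)
L = 5.87 m

L_max ≈ 5.87 m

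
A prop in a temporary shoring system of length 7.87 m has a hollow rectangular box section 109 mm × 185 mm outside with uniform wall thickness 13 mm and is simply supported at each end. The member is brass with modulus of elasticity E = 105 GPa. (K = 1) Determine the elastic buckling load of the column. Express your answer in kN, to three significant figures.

Inner dimensions: h_i = 185 − 2×13 = 159.0 mm, b_i = 109 − 2×13 = 83.00 mm
Weak-axis I_min = (h_o·b_o³ − h_i·b_i³)/12 with b_o = 109, b_i = 83.00 mm (shorter outer/inner sides).
I_min = (185×109³ − 159.0×83.00³)/12 = 1.239×10^7 mm⁴
I = 1.239×10^7 mm⁴ = 1.239×10^-5 m⁴
Effective length L_e = K·L = 1 × 7.87 = 7.870 m
P_cr = π²EI / L_e² = π² × 105×10⁹ × 1.239×10^-5 / 7.870² = 2.073×10^5 N

P_cr ≈ 207 kN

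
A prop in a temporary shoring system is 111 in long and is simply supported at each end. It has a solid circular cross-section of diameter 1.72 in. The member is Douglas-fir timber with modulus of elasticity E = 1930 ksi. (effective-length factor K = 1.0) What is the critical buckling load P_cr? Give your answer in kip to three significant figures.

I = πd⁴/64 = π×1.72⁴/64 = 0.4296 in⁴
Effective length L_e = K·L = 1 × 111 = 111.0 in
P_cr = π²EI / L_e² = π² × 1930×10³ × 0.4296 / 111.0² = 664.2 lb

P_cr ≈ 0.664 kip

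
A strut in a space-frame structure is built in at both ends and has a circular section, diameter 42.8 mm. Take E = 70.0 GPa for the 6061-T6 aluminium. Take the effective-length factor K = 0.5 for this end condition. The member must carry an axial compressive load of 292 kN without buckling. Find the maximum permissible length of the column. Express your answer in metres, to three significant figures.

I = πd⁴/64 = π×42.8⁴/64 = 1.647×10^5 mm⁴
I = 1.647×10^-7 m⁴
At the buckling limit P_cr = P = 2.920×10^5 N
From P_cr = π²EI/(K·L)²:  L = (1/K)·√(π²EI/P_cr) = (1/0.5)·√(π²×7.00×10^10×1.647×10^-7/2.920×10^5)
L = 1.25 m

L_max ≈ 1.25 m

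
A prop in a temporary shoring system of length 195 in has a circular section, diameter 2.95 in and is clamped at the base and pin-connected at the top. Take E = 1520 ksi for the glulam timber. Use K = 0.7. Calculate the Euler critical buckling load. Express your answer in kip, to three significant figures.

I = πd⁴/64 = π×2.95⁴/64 = 3.718 in⁴
Effective length L_e = K·L = 0.7 × 195 = 136.5 in
P_cr = π²EI / L_e² = π² × 1520×10³ × 3.718 / 136.5² = 2.993×10^3 lb

P_cr ≈ 2.99 kip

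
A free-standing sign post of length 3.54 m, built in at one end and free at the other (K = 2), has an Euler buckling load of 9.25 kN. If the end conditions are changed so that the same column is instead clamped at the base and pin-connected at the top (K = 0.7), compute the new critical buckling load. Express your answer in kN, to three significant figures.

P_cr ∝ 1/K², so P_cr,new = P_cr,old × (K_old/K_new)² = 9.25 × (2/0.7)²
= 9.25 × 8.163 = 75.5 kN

P_cr ≈ 75.5 kN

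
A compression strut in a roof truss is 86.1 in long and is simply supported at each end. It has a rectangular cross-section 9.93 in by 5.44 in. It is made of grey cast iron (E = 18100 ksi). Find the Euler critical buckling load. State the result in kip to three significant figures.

P_cr ≈ 3210 kip

Buckling occurs about the weak axis: I_min = h·b³/12 with b = 5.44 in (the shorter side).
I_min = 9.93×5.44³/12 = 133.2 in⁴
Effective length L_e = K·L = 1 × 86.1 = 86.10 in
P_cr = π²EI / L_e² = π² × 18100×10³ × 133.2 / 86.10² = 3.210×10^6 lb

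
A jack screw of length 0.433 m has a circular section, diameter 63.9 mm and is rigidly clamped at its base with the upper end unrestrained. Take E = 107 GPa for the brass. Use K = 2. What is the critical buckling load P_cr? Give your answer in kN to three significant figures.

P_cr ≈ 1150 kN

I = πd⁴/64 = π×63.9⁴/64 = 8.184×10^5 mm⁴
I = 8.184×10^5 mm⁴ = 8.184×10^-7 m⁴
Effective length L_e = K·L = 2 × 0.433 = 0.8660 m
P_cr = π²EI / L_e² = π² × 107×10⁹ × 8.184×10^-7 / 0.8660² = 1.152×10^6 N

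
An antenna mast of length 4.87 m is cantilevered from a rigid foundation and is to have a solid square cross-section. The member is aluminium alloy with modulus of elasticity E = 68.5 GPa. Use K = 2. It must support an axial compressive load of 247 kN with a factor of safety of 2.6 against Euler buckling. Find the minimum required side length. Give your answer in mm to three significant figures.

a ≈ 181 mm

Required P_cr = n·P = 2.6 × 247 = 642.2 kN
L_e = K·L = 2 × 4.87 = 9.740 m
Required I = P_cr·L_e²/(π²E) = 6.422×10^5 × 9.740² / (π² × 6.85×10^10) = 9.012×10^-5 m⁴
I_req = 9.012×10^7 mm⁴
Solid square: I = a⁴/12  ⇒  a = (12I)^(1/4) = (12×9.012×10^7)^(1/4) = 181 mm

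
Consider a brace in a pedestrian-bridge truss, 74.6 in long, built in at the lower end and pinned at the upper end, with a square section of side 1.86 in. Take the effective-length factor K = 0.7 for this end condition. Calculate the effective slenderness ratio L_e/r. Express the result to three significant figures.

I = a⁴/12 = 1.86⁴/12 = 0.9974 in⁴
A = 3.460 in²;  r_min = √(I/A) = √(0.9974/3.460) = 0.5369 in
L_e = K·L = 0.7 × 74.6 = 52.22 in
λ = L_e / r_min = 52.220 / 0.5369 = 97.3

λ ≈ 97.3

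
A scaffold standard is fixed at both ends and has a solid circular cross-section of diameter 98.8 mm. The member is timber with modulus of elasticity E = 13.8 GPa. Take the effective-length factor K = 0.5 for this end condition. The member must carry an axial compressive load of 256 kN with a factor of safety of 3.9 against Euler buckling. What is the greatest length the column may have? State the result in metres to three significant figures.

I = πd⁴/64 = π×98.8⁴/64 = 4.677×10^6 mm⁴
I = 4.677×10^-6 m⁴
Required critical load P_cr = n·P = 3.9 × 256 = 998.4 kN = 9.984×10^5 N
From P_cr = π²EI/(K·L)²:  L = (1/K)·√(π²EI/P_cr) = (1/0.5)·√(π²×1.38×10^10×4.677×10^-6/9.984×10^5)
L = 1.60 m

L_max ≈ 1.60 m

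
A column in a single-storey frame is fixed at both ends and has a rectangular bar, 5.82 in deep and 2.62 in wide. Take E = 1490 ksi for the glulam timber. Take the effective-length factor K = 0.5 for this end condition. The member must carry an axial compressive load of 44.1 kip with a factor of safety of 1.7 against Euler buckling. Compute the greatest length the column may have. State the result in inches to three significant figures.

L_max ≈ 82.7 in

Buckling occurs about the weak axis: I_min = h·b³/12 with b = 2.62 in (the shorter side).
I_min = 5.82×2.62³/12 = 8.723 in⁴
Required critical load P_cr = n·P = 1.7 × 44.1 = 74.97 kip = 7.497×10^4 lb
From P_cr = π²EI/(K·L)²:  L = (1/K)·√(π²EI/P_cr) = (1/0.5)·√(π²×1.49×10^6×8.723/7.497×10^4)
L = 82.7 in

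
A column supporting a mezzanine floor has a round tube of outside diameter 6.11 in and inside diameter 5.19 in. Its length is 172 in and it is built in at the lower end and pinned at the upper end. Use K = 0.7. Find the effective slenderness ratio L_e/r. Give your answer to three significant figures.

d_o = 6.11 in, d_i = 5.19 in
I = π(d_o⁴ − d_i⁴)/64 = π(6.11⁴ − 5.190⁴)/64 = 32.80 in⁴
A = 8.165 in²;  r_min = √(I/A) = √(32.80/8.165) = 2.004 in
L_e = K·L = 0.7 × 172 = 120.4 in
λ = L_e / r_min = 120.40 / 2.004 = 60.1

λ ≈ 60.1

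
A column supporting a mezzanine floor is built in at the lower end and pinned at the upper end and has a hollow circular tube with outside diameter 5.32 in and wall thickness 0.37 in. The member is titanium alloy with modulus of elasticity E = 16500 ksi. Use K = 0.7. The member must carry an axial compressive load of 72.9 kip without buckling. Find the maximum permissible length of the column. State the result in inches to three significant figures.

L_max ≈ 284 in

Inner diameter d_i = 5.32 − 2×0.37 = 4.580 in
I = π(d_o⁴ − d_i⁴)/64 = π(5.32⁴ − 4.580⁴)/64 = 17.72 in⁴
At the buckling limit P_cr = P = 7.290×10^4 lb
From P_cr = π²EI/(K·L)²:  L = (1/K)·√(π²EI/P_cr) = (1/0.7)·√(π²×1.65×10^7×17.72/7.290×10^4)
L = 284 in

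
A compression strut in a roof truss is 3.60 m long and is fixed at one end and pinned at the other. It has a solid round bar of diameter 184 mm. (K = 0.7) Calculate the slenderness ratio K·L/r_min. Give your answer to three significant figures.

I = πd⁴/64 = π×184⁴/64 = 5.627×10^7 mm⁴
A = 2.659×10^4 mm²;  r_min = √(I/A) = √(5.627×10^7/2.659×10^4) = 46.00 mm
L_e = K·L = 0.7 × 3.60 m = 2.520 m = 2520.0 mm
λ = L_e / r_min = 2520.0 / 46.00 = 54.8

λ ≈ 54.8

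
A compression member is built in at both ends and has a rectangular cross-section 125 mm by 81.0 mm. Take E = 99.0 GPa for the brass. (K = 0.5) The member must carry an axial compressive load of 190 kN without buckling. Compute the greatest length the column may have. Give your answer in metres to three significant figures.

Buckling occurs about the weak axis: I_min = h·b³/12 with b = 81.0 mm (the shorter side).
I_min = 125×81.0³/12 = 5.536×10^6 mm⁴
I = 5.536×10^-6 m⁴
At the buckling limit P_cr = P = 1.900×10^5 N
From P_cr = π²EI/(K·L)²:  L = (1/K)·√(π²EI/P_cr) = (1/0.5)·√(π²×9.90×10^10×5.536×10^-6/1.900×10^5)
L = 10.7 m

L_max ≈ 10.7 m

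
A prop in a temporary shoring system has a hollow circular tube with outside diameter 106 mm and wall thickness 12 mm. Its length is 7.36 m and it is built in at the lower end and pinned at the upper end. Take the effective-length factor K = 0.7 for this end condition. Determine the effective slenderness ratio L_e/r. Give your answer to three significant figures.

Inner diameter d_i = 106 − 2×12 = 82.00 mm
I = π(d_o⁴ − d_i⁴)/64 = π(106⁴ − 82.00⁴)/64 = 3.978×10^6 mm⁴
A = 3.544×10^3 mm²;  r_min = √(I/A) = √(3.978×10^6/3.544×10^3) = 33.50 mm
L_e = K·L = 0.7 × 7.36 m = 5.152 m = 5152.0 mm
λ = L_e / r_min = 5152.0 / 33.50 = 154

λ ≈ 154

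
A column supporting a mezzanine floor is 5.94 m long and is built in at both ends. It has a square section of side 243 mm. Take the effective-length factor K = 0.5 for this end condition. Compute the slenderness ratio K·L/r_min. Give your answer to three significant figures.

λ ≈ 42.3

I = a⁴/12 = 243⁴/12 = 2.906×10^8 mm⁴
A = 5.905×10^4 mm²;  r_min = √(I/A) = √(2.906×10^8/5.905×10^4) = 70.15 mm
L_e = K·L = 0.5 × 5.94 m = 2.970 m = 2970.0 mm
λ = L_e / r_min = 2970.0 / 70.15 = 42.3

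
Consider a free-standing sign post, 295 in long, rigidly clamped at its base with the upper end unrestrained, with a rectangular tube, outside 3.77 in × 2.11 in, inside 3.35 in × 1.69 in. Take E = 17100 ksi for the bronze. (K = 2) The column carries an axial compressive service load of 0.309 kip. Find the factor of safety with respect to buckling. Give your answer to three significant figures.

Weak-axis I_min = (h_o·b_o³ − h_i·b_i³)/12 with b_o = 2.11, b_i = 1.690 in (shorter outer/inner sides).
I_min = (3.77×2.11³ − 3.350×1.690³)/12 = 1.604 in⁴
Effective length L_e = K·L = 2 × 295 = 590.0 in
P_cr = π²EI / L_e² = π² × 17100×10³ × 1.604 / 590.0² = 777.6 lb
Factor of safety n = P_cr / P = 0.77756 / 0.309 = 2.52

n ≈ 2.52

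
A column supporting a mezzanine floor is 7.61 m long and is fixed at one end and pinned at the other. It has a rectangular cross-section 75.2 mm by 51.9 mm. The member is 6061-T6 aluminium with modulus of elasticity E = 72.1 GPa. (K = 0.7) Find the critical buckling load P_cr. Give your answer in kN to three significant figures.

P_cr ≈ 22.0 kN

Buckling occurs about the weak axis: I_min = h·b³/12 with b = 51.9 mm (the shorter side).
I_min = 75.2×51.9³/12 = 8.761×10^5 mm⁴
I = 8.761×10^5 mm⁴ = 8.761×10^-7 m⁴
Effective length L_e = K·L = 0.7 × 7.61 = 5.327 m
P_cr = π²EI / L_e² = π² × 72.1×10⁹ × 8.761×10^-7 / 5.327² = 2.197×10^4 N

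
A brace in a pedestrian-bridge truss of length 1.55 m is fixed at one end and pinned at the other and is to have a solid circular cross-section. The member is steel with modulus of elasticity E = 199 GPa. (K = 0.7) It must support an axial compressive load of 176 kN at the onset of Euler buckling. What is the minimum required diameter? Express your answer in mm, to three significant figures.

d ≈ 38.3 mm

L_e = K·L = 0.7 × 1.55 = 1.085 m
Required I = P_cr·L_e²/(π²E) = 1.760×10^5 × 1.085² / (π² × 1.99×10^11) = 1.055×10^-7 m⁴
I_req = 1.055×10^5 mm⁴
Solid circle: I = πd⁴/64  ⇒  d = (64I/π)^(1/4) = (64×1.055×10^5/π)^(1/4) = 38.3 mm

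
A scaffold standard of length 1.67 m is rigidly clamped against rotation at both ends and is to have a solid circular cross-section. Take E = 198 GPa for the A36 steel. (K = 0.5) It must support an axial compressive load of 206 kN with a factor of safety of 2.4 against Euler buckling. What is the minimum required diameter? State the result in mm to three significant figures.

d ≈ 43.5 mm

Required P_cr = n·P = 2.4 × 206 = 494.4 kN
L_e = K·L = 0.5 × 1.67 = 0.8350 m
Required I = P_cr·L_e²/(π²E) = 4.944×10^5 × 0.8350² / (π² × 1.98×10^11) = 1.764×10^-7 m⁴
I_req = 1.764×10^5 mm⁴
Solid circle: I = πd⁴/64  ⇒  d = (64I/π)^(1/4) = (64×1.764×10^5/π)^(1/4) = 43.5 mm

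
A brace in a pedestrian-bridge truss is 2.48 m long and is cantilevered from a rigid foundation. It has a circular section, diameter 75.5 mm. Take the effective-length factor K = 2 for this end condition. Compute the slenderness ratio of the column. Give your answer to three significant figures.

I = πd⁴/64 = π×75.5⁴/64 = 1.595×10^6 mm⁴
A = 4.477×10^3 mm²;  r_min = √(I/A) = √(1.595×10^6/4.477×10^3) = 18.88 mm
L_e = K·L = 2 × 2.48 m = 4.960 m = 4960.0 mm
λ = L_e / r_min = 4960.0 / 18.88 = 263

λ ≈ 263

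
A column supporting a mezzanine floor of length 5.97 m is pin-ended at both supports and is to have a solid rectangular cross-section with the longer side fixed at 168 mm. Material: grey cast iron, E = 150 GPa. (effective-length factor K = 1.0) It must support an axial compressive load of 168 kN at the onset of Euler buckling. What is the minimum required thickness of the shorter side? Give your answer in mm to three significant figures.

L_e = K·L = 1 × 5.97 = 5.970 m
Required I = P_cr·L_e²/(π²E) = 1.680×10^5 × 5.970² / (π² × 1.50×10^11) = 4.045×10^-6 m⁴
I_req = 4.045×10^6 mm⁴
Rectangle, weak axis: I_min = h·b³/12 with h = 168 mm fixed  ⇒  b = (12I/h)^(1/3) = 66.1 mm

b ≈ 66.1 mm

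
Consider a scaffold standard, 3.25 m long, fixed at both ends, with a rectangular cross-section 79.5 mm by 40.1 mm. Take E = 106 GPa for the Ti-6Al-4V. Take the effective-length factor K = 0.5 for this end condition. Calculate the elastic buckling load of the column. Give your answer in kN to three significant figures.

P_cr ≈ 169 kN

Buckling occurs about the weak axis: I_min = h·b³/12 with b = 40.1 mm (the shorter side).
I_min = 79.5×40.1³/12 = 4.272×10^5 mm⁴
I = 4.272×10^5 mm⁴ = 4.272×10^-7 m⁴
Effective length L_e = K·L = 0.5 × 3.25 = 1.625 m
P_cr = π²EI / L_e² = π² × 106×10⁹ × 4.272×10^-7 / 1.625² = 1.692×10^5 N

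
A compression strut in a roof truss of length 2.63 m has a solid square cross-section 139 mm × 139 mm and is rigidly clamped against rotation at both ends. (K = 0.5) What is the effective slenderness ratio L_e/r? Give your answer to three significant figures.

λ ≈ 32.8

For a square r = a/√12 = 139/√12 = 40.13 mm
L_e = K·L = 0.5 × 2.63 m = 1.315 m = 1315.0 mm
λ = L_e / r_min = 1315.0 / 40.13 = 32.8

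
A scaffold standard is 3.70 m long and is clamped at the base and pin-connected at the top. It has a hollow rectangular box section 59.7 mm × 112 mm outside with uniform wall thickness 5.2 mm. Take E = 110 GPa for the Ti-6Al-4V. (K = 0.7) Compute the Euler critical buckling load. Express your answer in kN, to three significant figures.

Inner dimensions: h_i = 112 − 2×5.2 = 101.6 mm, b_i = 59.7 − 2×5.2 = 49.30 mm
Weak-axis I_min = (h_o·b_o³ − h_i·b_i³)/12 with b_o = 59.7, b_i = 49.30 mm (shorter outer/inner sides).
I_min = (112×59.7³ − 101.6×49.30³)/12 = 9.714×10^5 mm⁴
I = 9.714×10^5 mm⁴ = 9.714×10^-7 m⁴
Effective length L_e = K·L = 0.7 × 3.70 = 2.590 m
P_cr = π²EI / L_e² = π² × 110×10⁹ × 9.714×10^-7 / 2.590² = 1.572×10^5 N

P_cr ≈ 157 kN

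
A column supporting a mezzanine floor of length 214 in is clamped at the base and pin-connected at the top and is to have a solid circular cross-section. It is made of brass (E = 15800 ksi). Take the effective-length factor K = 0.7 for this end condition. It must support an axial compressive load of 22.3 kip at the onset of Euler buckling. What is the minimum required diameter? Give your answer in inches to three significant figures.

d ≈ 2.84 in

L_e = K·L = 0.7 × 214 = 149.8 in
Required I = P_cr·L_e²/(π²E) = 2.230×10^4 × 149.8² / (π² × 1.58×10^7) = 3.209 in⁴
Solid circle: I = πd⁴/64  ⇒  d = (64I/π)^(1/4) = (64×3.209/π)^(1/4) = 2.84 in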